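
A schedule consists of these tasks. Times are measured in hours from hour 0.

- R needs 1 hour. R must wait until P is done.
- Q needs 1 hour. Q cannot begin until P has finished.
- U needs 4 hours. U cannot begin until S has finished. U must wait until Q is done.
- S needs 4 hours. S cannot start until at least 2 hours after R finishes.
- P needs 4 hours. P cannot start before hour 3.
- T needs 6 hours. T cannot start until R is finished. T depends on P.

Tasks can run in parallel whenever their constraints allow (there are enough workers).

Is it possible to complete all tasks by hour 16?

After its own release at hour 3, P can start at hour 3 and finishes at hour 7.
R waits on P (finishes hour 7), so it starts at hour 7 and finishes at 7 + 1 = hour 8.
T needs all of R (finishes hour 8); P (finishes hour 7). That puts its earliest start at hour 8; it finishes at 8 + 6 = hour 14.
S waits on R (finishes hour 8, plus 2-hour gap → hour 10), so it starts at hour 10 and finishes at 10 + 4 = hour 14.
Q waits on P (finishes hour 7), so it starts at hour 7 and finishes at 7 + 1 = hour 8.
U needs all of S (finishes hour 14); Q (finishes hour 8). That puts its earliest start at hour 14; it finishes at 14 + 4 = hour 18.
The earliest everything can be done is hour 18, which is after the deadline of 16, so it is not possible.

No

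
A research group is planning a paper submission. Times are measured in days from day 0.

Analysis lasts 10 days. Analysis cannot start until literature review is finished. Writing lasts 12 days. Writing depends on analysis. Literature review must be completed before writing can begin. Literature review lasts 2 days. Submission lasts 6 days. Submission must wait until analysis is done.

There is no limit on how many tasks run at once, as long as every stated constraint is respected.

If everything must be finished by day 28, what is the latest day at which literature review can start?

Writing has no dependents, so it just needs to finish by day 28. Starting by 28 − 12 = day 16 achieves that.
Submission has no dependents, so it just needs to finish by day 28. Starting by 28 − 6 = day 22 achieves that.
Analysis must finish in time for writing (must start by day 16); submission (must start by day 22). The tightest is day 16, so analysis must start by 16 − 10 = day 6.
Literature review must finish in time for analysis (must start by day 6); writing (must start by day 16). The tightest is day 6, so literature review must start by 6 − 2 = day 4.

4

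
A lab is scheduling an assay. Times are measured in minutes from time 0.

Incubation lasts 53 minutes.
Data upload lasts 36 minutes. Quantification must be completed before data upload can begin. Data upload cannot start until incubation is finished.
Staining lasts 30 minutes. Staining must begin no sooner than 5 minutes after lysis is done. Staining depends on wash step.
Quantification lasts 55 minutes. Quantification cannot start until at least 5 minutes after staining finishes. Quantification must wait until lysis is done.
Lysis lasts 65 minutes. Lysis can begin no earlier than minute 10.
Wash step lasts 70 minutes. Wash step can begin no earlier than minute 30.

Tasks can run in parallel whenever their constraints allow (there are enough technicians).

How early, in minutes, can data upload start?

Wash step cannot begin until its own release at minute 30. It runs from minute 30 to 30 + 70 = minute 100.
Incubation has no prerequisites, so it starts at minute 0 and finishes at minute 53.
Lysis cannot begin until its own release at minute 10. It runs from minute 10 to 10 + 65 = minute 75.
Staining cannot start until lysis (finishes minute 75, plus 5-minute gap → minute 80); wash step (finishes minute 100). The controlling bound is minute 100, so staining finishes at 100 + 30 = minute 130.
Quantification cannot start until staining (finishes minute 130, plus 5-minute gap → minute 135); lysis (finishes minute 75). The controlling bound is minute 135, so quantification finishes at 135 + 55 = minute 190.
Data upload waits on quantification (finishes minute 190); incubation (finishes minute 53). The latest of these is minute 190, which is the earliest data upload can start.

190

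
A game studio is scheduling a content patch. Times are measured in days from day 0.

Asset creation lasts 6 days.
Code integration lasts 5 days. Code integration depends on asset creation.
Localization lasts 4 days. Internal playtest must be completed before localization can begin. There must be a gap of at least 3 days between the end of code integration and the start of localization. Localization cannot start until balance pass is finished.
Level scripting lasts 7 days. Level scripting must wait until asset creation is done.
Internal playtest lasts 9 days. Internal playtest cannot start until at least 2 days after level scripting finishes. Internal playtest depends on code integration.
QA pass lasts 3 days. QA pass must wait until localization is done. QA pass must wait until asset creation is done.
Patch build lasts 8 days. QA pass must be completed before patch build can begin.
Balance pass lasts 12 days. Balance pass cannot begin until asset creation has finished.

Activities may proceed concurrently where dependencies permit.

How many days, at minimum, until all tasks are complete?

39

Asset creation has no prerequisites, so it starts at day 0 and finishes at day 6.
Balance pass cannot begin until asset creation (finishes day 6). It runs from day 6 to 6 + 12 = day 18.
After asset creation (finishes day 6), code integration can start at day 6 and finishes at day 11.
Level scripting waits on asset creation (finishes day 6), so it starts at day 6 and finishes at 6 + 7 = day 13.
Internal playtest has to wait for level scripting (finishes day 13, plus 2-day gap → day 15); code integration (finishes day 11). The latest of these is day 15, so internal playtest runs day 15 to 15 + 9 = day 24.
Localization cannot start until internal playtest (finishes day 24); code integration (finishes day 11, plus 3-day gap → day 14); balance pass (finishes day 18). The controlling bound is day 24, so localization finishes at 24 + 4 = day 28.
QA pass needs all of localization (finishes day 28); asset creation (finishes day 6). That puts its earliest start at day 28; it finishes at 28 + 3 = day 31.
Patch build waits on QA pass (finishes day 31), so it starts at day 31 and finishes at 31 + 8 = day 39.
All tasks are finished once the last one completes. Finish times: Asset creation at 6, Level scripting at 13, Code integration at 11, Internal playtest at 24, Balance pass at 18, Localization at 28, QA pass at 31, Patch build at 39. The latest is day 39.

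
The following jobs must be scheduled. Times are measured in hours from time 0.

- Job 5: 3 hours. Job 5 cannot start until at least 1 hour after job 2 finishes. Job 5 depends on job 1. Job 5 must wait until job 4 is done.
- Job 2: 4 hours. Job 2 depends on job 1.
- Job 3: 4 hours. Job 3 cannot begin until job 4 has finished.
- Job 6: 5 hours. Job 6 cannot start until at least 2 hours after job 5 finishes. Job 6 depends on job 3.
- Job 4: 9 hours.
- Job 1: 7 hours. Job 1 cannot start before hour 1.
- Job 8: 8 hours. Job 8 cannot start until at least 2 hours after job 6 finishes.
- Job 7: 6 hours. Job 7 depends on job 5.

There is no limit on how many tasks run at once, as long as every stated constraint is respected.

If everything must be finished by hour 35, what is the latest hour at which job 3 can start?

16

Job 8 must finish by hour 35; it takes 8 hours, so it must start by 35 − 8 = hour 27.
Since job 8 (must start by hour 27, minus 2-hour gap → hour 25) depends on it, job 6 must finish by hour 25. Backing off its 5-hour duration gives a latest start of hour 20.
Job 3 feeds into job 6 (must start by hour 20); so job 3 must finish by hour 20 and therefore start by hour 16.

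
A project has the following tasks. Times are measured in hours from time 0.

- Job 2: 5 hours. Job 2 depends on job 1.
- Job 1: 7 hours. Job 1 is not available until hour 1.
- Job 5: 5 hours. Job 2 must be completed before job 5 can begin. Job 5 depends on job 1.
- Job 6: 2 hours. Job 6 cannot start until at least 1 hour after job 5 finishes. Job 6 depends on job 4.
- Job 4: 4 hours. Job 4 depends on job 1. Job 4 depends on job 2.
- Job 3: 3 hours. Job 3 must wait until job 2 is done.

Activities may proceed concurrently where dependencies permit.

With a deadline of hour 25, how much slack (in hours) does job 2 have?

4

Job 1 cannot begin until its own release at hour 1. It runs from hour 1 to 1 + 7 = hour 8.
After job 1 (finishes hour 8), job 2 can start at hour 8 and finishes at hour 13.

Working backward from the deadline:
Job 3 must finish by hour 25; it takes 3 hours, so it must start by 25 − 3 = hour 22.
To finish by hour 25, job 6 (duration 2) must start no later than hour 23.
Job 4 has to be done before job 6 (must start by hour 23). That means finishing by hour 23, i.e. starting by 23 − 4 = hour 19.
Job 5 has to be done before job 6 (must start by hour 23, minus 1-hour gap → hour 22). That means finishing by hour 22, i.e. starting by 22 − 5 = hour 17.
Job 2 has several dependents: job 3 (must start by hour 22); job 4 (must start by hour 19); job 5 (must start by hour 17). The earliest of those limits is hour 17, so job 2 must start by 17 − 5 = hour 12.
So job 2 can start as early as hour 8 and as late as hour 12, giving 12 − 8 = 4 hours of slack.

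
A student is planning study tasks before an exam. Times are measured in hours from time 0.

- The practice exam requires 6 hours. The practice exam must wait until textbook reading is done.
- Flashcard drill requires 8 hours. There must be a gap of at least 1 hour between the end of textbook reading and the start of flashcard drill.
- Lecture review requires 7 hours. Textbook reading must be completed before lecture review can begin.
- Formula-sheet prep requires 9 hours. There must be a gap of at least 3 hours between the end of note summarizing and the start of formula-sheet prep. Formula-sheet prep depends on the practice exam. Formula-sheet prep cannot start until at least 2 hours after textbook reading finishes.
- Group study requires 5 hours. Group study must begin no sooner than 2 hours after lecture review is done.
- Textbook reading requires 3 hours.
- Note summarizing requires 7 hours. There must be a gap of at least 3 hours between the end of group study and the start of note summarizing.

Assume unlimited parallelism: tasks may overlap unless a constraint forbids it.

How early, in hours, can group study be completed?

17

Textbook reading can start immediately at hour 0; it finishes at hour 3.
Lecture review cannot begin until textbook reading (finishes hour 3). It runs from hour 3 to 3 + 7 = hour 10.
After lecture review (finishes hour 10, plus 2-hour gap → hour 12), group study can start at hour 12 and finishes at hour 17.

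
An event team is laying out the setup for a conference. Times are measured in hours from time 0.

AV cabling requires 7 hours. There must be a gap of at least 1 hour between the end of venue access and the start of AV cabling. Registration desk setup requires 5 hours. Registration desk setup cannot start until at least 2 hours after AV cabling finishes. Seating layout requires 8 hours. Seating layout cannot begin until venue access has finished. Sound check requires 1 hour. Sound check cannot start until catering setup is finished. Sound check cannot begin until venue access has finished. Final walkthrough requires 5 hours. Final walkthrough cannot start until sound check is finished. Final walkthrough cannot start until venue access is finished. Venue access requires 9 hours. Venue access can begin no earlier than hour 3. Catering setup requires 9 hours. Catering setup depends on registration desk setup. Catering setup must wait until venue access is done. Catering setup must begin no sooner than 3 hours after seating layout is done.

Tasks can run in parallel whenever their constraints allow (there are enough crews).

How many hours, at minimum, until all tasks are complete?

Venue access waits on its own release at hour 3, so it starts at hour 3 and finishes at 3 + 9 = hour 12.
Seating layout cannot begin until venue access (finishes hour 12). It runs from hour 12 to 12 + 8 = hour 20.
After venue access (finishes hour 12, plus 1-hour gap → hour 13), AV cabling can start at hour 13 and finishes at hour 20.
Registration desk setup waits on AV cabling (finishes hour 20, plus 2-hour gap → hour 22), so it starts at hour 22 and finishes at 22 + 5 = hour 27.
For catering setup: registration desk setup (finishes hour 27); venue access (finishes hour 12); seating layout (finishes hour 20, plus 3-hour gap → hour 23). Taking the maximum gives a start of hour 27, and it finishes at 27 + 9 = hour 36.
Sound check has to wait for catering setup (finishes hour 36); venue access (finishes hour 12). The latest of these is hour 36, so sound check runs hour 36 to 36 + 1 = hour 37.
Final walkthrough cannot start until sound check (finishes hour 37); venue access (finishes hour 12). The controlling bound is hour 37, so final walkthrough finishes at 37 + 5 = hour 42.
All tasks are finished once the last one completes. Finish times: Venue access at 12, AV cabling at 20, Seating layout at 20, Registration desk setup at 27, Catering setup at 36, Sound check at 37, Final walkthrough at 42. The latest is hour 42.

42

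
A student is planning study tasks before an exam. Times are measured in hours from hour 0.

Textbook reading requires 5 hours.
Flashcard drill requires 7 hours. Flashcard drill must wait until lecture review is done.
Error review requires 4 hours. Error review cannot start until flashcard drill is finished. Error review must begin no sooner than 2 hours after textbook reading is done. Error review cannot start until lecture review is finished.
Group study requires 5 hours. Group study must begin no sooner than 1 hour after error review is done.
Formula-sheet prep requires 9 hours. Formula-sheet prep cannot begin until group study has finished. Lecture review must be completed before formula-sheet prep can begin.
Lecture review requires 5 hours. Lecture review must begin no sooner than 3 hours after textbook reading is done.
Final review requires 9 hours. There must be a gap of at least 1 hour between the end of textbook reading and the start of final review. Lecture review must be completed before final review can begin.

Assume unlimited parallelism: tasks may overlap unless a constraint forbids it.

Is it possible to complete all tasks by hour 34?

No

Textbook reading has no prerequisites, so it starts at hour 0 and finishes at hour 5.
After textbook reading (finishes hour 5, plus 3-hour gap → hour 8), lecture review can start at hour 8 and finishes at hour 13.
Final review needs all of textbook reading (finishes hour 5, plus 1-hour gap → hour 6); lecture review (finishes hour 13). That puts its earliest start at hour 13; it finishes at 13 + 9 = hour 22.
After lecture review (finishes hour 13), flashcard drill can start at hour 13 and finishes at hour 20.
Error review has to wait for flashcard drill (finishes hour 20); textbook reading (finishes hour 5, plus 2-hour gap → hour 7); lecture review (finishes hour 13). The latest of these is hour 20, so error review runs hour 20 to 20 + 4 = hour 24.
Group study cannot begin until error review (finishes hour 24, plus 1-hour gap → hour 25). It runs from hour 25 to 25 + 5 = hour 30.
Formula-sheet prep needs all of group study (finishes hour 30); lecture review (finishes hour 13). That puts its earliest start at hour 30; it finishes at 30 + 9 = hour 39.
The earliest everything can be done is hour 39, which is after the deadline of 34, so it is not possible.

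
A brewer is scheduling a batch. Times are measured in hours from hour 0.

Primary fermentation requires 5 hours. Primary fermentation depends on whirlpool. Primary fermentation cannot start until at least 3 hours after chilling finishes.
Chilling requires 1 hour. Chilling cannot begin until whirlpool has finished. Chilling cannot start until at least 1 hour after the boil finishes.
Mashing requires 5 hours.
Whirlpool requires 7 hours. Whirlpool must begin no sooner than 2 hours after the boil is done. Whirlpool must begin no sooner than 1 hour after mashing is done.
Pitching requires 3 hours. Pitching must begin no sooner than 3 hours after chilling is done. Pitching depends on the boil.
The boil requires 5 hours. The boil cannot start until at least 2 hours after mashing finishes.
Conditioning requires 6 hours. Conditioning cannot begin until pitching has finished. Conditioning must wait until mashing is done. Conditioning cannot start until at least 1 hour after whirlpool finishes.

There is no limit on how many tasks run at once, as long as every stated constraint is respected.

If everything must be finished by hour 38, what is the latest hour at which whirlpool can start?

18

To finish by hour 38, conditioning (duration 6) must start no later than hour 32.
Since conditioning (must start by hour 32) depends on it, pitching must finish by hour 32. Backing off its 3-hour duration gives a latest start of hour 29.
Primary fermentation must finish by hour 38; it takes 5 hours, so it must start by 38 − 5 = hour 33.
Chilling has several dependents: pitching (must start by hour 29, minus 3-hour gap → hour 26); primary fermentation (must start by hour 33, minus 3-hour gap → hour 30). The earliest of those limits is hour 26, so chilling must start by 26 − 1 = hour 25.
Whirlpool must finish in time for chilling (must start by hour 25); primary fermentation (must start by hour 33); conditioning (must start by hour 32, minus 1-hour gap → hour 31). The tightest is hour 25, so whirlpool must start by 25 − 7 = hour 18.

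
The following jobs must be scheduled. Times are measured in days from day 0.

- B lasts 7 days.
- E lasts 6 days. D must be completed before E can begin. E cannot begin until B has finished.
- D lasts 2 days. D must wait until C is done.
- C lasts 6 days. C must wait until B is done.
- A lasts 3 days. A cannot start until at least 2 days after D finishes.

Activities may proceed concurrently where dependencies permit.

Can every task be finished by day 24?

Yes

B has no prerequisites, so it starts at day 0 and finishes at day 7.
C cannot begin until B (finishes day 7). It runs from day 7 to 7 + 6 = day 13.
After C (finishes day 13), D can start at day 13 and finishes at day 15.
E cannot start until D (finishes day 15); B (finishes day 7). The controlling bound is day 15, so E finishes at 15 + 6 = day 21.
A cannot begin until D (finishes day 15, plus 2-day gap → day 17). It runs from day 17 to 17 + 3 = day 20.
Every task is finished by day 21, which is no later than the deadline of 24, so the schedule is feasible.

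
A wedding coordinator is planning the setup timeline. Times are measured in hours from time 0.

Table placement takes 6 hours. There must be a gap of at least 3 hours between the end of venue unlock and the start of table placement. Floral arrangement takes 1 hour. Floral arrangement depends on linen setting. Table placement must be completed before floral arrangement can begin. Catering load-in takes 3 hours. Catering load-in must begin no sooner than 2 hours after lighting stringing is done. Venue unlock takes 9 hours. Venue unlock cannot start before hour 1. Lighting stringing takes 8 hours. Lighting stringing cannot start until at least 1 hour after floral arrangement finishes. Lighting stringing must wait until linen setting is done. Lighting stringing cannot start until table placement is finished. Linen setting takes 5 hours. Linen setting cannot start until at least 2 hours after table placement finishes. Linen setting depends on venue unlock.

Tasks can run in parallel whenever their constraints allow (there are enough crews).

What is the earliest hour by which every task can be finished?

41

Venue unlock cannot begin until its own release at hour 1. It runs from hour 1 to 1 + 9 = hour 10.
After venue unlock (finishes hour 10, plus 3-hour gap → hour 13), table placement can start at hour 13 and finishes at hour 19.
Linen setting cannot start until table placement (finishes hour 19, plus 2-hour gap → hour 21); venue unlock (finishes hour 10). The controlling bound is hour 21, so linen setting finishes at 21 + 5 = hour 26.
Floral arrangement needs all of linen setting (finishes hour 26); table placement (finishes hour 19). That puts its earliest start at hour 26; it finishes at 26 + 1 = hour 27.
For lighting stringing: floral arrangement (finishes hour 27, plus 1-hour gap → hour 28); linen setting (finishes hour 26); table placement (finishes hour 19). Taking the maximum gives a start of hour 28, and it finishes at 28 + 8 = hour 36.
After lighting stringing (finishes hour 36, plus 2-hour gap → hour 38), catering load-in can start at hour 38 and finishes at hour 41.
All tasks are finished once the last one completes. Finish times: Venue unlock at 10, Table placement at 19, Linen setting at 26, Floral arrangement at 27, Lighting stringing at 36, Catering load-in at 41. The latest is hour 41.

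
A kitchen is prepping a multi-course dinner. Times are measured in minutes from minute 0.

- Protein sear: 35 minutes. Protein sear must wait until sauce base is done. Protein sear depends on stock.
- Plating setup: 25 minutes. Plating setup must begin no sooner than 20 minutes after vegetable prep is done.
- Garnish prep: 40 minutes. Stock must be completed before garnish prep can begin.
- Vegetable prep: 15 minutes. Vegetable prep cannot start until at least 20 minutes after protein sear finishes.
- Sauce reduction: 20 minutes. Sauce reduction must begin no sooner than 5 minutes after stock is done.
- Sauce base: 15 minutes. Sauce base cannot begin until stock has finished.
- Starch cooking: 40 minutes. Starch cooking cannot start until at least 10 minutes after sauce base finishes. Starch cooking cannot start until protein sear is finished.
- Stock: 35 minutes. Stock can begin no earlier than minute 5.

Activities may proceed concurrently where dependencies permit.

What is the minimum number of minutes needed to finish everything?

Stock cannot begin until its own release at minute 5. It runs from minute 5 to 5 + 35 = minute 40.
Garnish prep cannot begin until stock (finishes minute 40). It runs from minute 40 to 40 + 40 = minute 80.
Sauce reduction cannot begin until stock (finishes minute 40, plus 5-minute gap → minute 45). It runs from minute 45 to 45 + 20 = minute 65.
After stock (finishes minute 40), sauce base can start at minute 40 and finishes at minute 55.
Protein sear needs all of sauce base (finishes minute 55); stock (finishes minute 40). That puts its earliest start at minute 55; it finishes at 55 + 35 = minute 90.
For starch cooking: sauce base (finishes minute 55, plus 10-minute gap → minute 65); protein sear (finishes minute 90). Taking the maximum gives a start of minute 90, and it finishes at 90 + 40 = minute 130.
After protein sear (finishes minute 90, plus 20-minute gap → minute 110), vegetable prep can start at minute 110 and finishes at minute 125.
After vegetable prep (finishes minute 125, plus 20-minute gap → minute 145), plating setup can start at minute 145 and finishes at minute 170.
All tasks are finished once the last one completes. Finish times: Stock at 40, Sauce base at 55, Protein sear at 90, Vegetable prep at 125, Sauce reduction at 65, Starch cooking at 130, Plating setup at 170, Garnish prep at 80. The latest is minute 170.

170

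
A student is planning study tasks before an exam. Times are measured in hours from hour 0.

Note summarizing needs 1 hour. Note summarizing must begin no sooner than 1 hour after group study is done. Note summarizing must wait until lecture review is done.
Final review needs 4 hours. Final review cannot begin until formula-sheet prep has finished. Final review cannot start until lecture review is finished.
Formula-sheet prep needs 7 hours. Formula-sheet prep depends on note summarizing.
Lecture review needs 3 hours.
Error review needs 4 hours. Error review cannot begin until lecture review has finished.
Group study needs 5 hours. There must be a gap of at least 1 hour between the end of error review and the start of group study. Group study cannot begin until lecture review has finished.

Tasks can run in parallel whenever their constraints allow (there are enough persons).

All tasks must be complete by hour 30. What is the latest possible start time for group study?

Final review has no dependents, so it just needs to finish by hour 30. Starting by 30 − 4 = hour 26 achieves that.
Formula-sheet prep must finish before final review (must start by hour 26). With a 7-hour duration, formula-sheet prep must start by 26 − 7 = hour 19.
Note summarizing must finish before formula-sheet prep (must start by hour 19). With a 1-hour duration, note summarizing must start by 19 − 1 = hour 18.
Group study feeds into note summarizing (must start by hour 18, minus 1-hour gap → hour 17); so group study must finish by hour 17 and therefore start by hour 12.

12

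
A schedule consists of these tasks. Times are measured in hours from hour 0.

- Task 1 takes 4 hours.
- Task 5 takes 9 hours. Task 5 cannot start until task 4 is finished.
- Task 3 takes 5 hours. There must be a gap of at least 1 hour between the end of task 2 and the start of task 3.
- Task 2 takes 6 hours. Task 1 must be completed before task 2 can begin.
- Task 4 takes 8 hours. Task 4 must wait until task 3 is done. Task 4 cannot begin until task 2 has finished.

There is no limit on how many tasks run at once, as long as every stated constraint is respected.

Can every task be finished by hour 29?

Task 1 can start immediately at hour 0; it finishes at hour 4.
Task 2 cannot begin until task 1 (finishes hour 4). It runs from hour 4 to 4 + 6 = hour 10.
After task 2 (finishes hour 10, plus 1-hour gap → hour 11), task 3 can start at hour 11 and finishes at hour 16.
Task 4 needs all of task 3 (finishes hour 16); task 2 (finishes hour 10). That puts its earliest start at hour 16; it finishes at 16 + 8 = hour 24.
Task 5 cannot begin until task 4 (finishes hour 24). It runs from hour 24 to 24 + 9 = hour 33.
The earliest everything can be done is hour 33, which is after the deadline of 29, so it is not possible.

No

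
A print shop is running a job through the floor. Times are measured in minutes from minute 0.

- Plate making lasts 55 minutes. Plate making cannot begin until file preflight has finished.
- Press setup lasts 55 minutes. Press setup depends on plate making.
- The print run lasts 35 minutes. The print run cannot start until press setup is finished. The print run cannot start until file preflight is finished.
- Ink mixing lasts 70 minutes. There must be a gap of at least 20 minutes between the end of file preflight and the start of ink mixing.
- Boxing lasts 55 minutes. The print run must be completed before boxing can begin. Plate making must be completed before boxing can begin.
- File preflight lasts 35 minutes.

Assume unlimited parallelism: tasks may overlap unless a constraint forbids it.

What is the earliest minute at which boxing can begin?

File preflight has no prerequisites, so it starts at minute 0 and finishes at minute 35.
Plate making cannot begin until file preflight (finishes minute 35). It runs from minute 35 to 35 + 55 = minute 90.
Press setup cannot begin until plate making (finishes minute 90). It runs from minute 90 to 90 + 55 = minute 145.
The print run needs all of press setup (finishes minute 145); file preflight (finishes minute 35). That puts its earliest start at minute 145; it finishes at 145 + 35 = minute 180.
Boxing waits on the print run (finishes minute 180); plate making (finishes minute 90). The latest of these is minute 180, which is the earliest boxing can start.

180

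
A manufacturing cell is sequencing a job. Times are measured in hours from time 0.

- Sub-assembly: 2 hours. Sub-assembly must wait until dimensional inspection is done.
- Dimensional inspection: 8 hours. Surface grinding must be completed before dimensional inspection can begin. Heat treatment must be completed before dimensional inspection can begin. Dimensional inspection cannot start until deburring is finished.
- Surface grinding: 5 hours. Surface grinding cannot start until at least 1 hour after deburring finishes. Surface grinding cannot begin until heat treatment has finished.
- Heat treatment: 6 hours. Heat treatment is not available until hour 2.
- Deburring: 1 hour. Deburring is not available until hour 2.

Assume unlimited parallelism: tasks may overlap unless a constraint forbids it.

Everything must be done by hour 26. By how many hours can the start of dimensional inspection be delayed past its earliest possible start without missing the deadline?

Heat treatment cannot begin until its own release at hour 2. It runs from hour 2 to 2 + 6 = hour 8.
After its own release at hour 2, deburring can start at hour 2 and finishes at hour 3.
Surface grinding has to wait for deburring (finishes hour 3, plus 1-hour gap → hour 4); heat treatment (finishes hour 8). The latest of these is hour 8, so surface grinding runs hour 8 to 8 + 5 = hour 13.
For dimensional inspection: surface grinding (finishes hour 13); heat treatment (finishes hour 8); deburring (finishes hour 3). Taking the maximum gives a start of hour 13, and it finishes at 13 + 8 = hour 21.

Working backward from the deadline:
Sub-assembly must finish by hour 26; it takes 2 hours, so it must start by 26 − 2 = hour 24.
Dimensional inspection has to be done before sub-assembly (must start by hour 24). That means finishing by hour 24, i.e. starting by 24 − 8 = hour 16.
So dimensional inspection can start as early as hour 13 and as late as hour 16, giving 16 − 13 = 3 hours of slack.

3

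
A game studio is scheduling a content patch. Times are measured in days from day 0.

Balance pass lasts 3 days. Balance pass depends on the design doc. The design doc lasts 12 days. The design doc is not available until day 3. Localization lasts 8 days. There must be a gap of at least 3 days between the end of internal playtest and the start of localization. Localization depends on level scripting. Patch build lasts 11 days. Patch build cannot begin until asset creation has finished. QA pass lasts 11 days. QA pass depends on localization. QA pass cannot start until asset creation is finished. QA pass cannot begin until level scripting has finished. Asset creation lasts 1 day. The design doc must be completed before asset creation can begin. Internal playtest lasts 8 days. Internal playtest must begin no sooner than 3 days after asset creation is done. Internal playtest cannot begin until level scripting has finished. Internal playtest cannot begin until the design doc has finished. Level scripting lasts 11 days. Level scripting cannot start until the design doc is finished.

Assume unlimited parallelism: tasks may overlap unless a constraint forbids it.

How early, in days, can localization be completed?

The design doc waits on its own release at day 3, so it starts at day 3 and finishes at 3 + 12 = day 15.
Level scripting waits on the design doc (finishes day 15), so it starts at day 15 and finishes at 15 + 11 = day 26.
After the design doc (finishes day 15), asset creation can start at day 15 and finishes at day 16.
Internal playtest needs all of asset creation (finishes day 16, plus 3-day gap → day 19); level scripting (finishes day 26); the design doc (finishes day 15). That puts its earliest start at day 26; it finishes at 26 + 8 = day 34.
Localization has to wait for internal playtest (finishes day 34, plus 3-day gap → day 37); level scripting (finishes day 26). The latest of these is day 37, so localization runs day 37 to 37 + 8 = day 45.

45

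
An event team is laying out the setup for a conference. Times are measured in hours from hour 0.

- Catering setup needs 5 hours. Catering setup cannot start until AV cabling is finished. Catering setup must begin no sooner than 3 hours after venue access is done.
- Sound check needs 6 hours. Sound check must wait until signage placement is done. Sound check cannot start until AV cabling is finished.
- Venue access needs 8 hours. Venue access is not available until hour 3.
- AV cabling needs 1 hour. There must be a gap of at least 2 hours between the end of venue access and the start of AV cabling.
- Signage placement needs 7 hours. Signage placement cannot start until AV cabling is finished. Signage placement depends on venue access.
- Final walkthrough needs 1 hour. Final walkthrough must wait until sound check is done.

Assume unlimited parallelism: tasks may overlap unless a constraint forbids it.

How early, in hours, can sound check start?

21

After its own release at hour 3, venue access can start at hour 3 and finishes at hour 11.
After venue access (finishes hour 11, plus 2-hour gap → hour 13), AV cabling can start at hour 13 and finishes at hour 14.
Signage placement cannot start until AV cabling (finishes hour 14); venue access (finishes hour 11). The controlling bound is hour 14, so signage placement finishes at 14 + 7 = hour 21.
Sound check waits on signage placement (finishes hour 21); AV cabling (finishes hour 14). The latest of these is hour 21, which is the earliest sound check can start.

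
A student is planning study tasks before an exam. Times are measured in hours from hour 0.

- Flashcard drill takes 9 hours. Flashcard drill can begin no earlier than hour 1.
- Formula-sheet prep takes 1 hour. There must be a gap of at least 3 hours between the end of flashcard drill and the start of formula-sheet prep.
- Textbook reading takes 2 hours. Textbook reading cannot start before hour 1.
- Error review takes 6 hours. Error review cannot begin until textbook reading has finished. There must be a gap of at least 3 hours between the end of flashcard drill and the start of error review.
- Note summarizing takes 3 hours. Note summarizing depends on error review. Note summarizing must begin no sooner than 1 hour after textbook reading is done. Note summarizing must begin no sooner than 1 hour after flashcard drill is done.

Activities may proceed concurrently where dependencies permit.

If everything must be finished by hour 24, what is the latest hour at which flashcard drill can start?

3

Note summarizing must finish by hour 24; it takes 3 hours, so it must start by 24 − 3 = hour 21.
Error review feeds into note summarizing (must start by hour 21); so error review must finish by hour 21 and therefore start by hour 15.
Formula-sheet prep has no dependents, so it just needs to finish by hour 24. Starting by 24 − 1 = hour 23 achieves that.
Flashcard drill feeds error review (must start by hour 15, minus 3-hour gap → hour 12); note summarizing (must start by hour 21, minus 1-hour gap → hour 20); formula-sheet prep (must start by hour 23, minus 3-hour gap → hour 20). Taking the minimum, flashcard drill must finish by hour 12 and start by 12 − 9 = hour 3.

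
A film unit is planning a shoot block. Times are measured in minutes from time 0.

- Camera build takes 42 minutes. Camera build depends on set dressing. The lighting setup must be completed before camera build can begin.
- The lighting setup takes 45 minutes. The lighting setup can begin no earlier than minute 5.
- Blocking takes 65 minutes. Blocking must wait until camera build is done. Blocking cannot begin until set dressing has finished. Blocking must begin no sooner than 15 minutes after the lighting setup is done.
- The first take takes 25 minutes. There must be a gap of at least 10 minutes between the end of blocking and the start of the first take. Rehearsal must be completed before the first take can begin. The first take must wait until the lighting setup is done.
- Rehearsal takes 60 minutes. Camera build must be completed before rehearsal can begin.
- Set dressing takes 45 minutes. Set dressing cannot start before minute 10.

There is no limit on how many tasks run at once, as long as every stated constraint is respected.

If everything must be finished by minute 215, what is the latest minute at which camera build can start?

To finish by minute 215, the first take (duration 25) must start no later than minute 190.
Blocking feeds into the first take (must start by minute 190, minus 10-minute gap → minute 180); so blocking must finish by minute 180 and therefore start by minute 115.
Rehearsal must finish before the first take (must start by minute 190). With a 60-minute duration, rehearsal must start by 190 − 60 = minute 130.
Camera build has several dependents: blocking (must start by minute 115); rehearsal (must start by minute 130). The earliest of those limits is minute 115, so camera build must start by 115 − 42 = minute 73.

73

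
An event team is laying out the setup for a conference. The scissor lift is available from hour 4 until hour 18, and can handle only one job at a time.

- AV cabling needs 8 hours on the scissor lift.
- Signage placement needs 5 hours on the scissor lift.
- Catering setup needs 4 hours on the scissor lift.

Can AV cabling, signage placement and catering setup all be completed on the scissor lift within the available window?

The scissor lift window is 18 − 4 = 14 hours.
Running back to back, the jobs need 8 + 5 + 4 = 17 hours on the scissor lift.
Since 17 > 14, they cannot all fit.

No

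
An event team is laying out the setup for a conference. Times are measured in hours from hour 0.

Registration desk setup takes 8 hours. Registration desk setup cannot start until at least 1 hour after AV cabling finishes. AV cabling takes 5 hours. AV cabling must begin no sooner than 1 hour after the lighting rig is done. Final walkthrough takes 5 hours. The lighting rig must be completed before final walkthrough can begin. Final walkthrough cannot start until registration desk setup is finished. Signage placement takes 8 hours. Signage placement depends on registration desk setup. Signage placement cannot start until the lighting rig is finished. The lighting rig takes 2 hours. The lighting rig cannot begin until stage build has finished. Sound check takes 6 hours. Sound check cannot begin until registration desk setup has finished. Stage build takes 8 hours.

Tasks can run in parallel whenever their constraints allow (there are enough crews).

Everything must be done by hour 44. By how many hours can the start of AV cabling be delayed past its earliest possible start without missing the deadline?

11

Stage build has no prerequisites, so it starts at hour 0 and finishes at hour 8.
The lighting rig cannot begin until stage build (finishes hour 8). It runs from hour 8 to 8 + 2 = hour 10.
After the lighting rig (finishes hour 10, plus 1-hour gap → hour 11), AV cabling can start at hour 11 and finishes at hour 16.

Working backward from the deadline:
To finish by hour 44, signage placement (duration 8) must start no later than hour 36.
Sound check has no dependents, so it just needs to finish by hour 44. Starting by 44 − 6 = hour 38 achieves that.
Final walkthrough has no dependents, so it just needs to finish by hour 44. Starting by 44 − 5 = hour 39 achieves that.
Registration desk setup must finish in time for signage placement (must start by hour 36); sound check (must start by hour 38); final walkthrough (must start by hour 39). The tightest is hour 36, so registration desk setup must start by 36 − 8 = hour 28.
Since registration desk setup (must start by hour 28, minus 1-hour gap → hour 27) depends on it, AV cabling must finish by hour 27. Backing off its 5-hour duration gives a latest start of hour 22.
So AV cabling can start as early as hour 11 and as late as hour 22, giving 22 − 11 = 11 hours of slack.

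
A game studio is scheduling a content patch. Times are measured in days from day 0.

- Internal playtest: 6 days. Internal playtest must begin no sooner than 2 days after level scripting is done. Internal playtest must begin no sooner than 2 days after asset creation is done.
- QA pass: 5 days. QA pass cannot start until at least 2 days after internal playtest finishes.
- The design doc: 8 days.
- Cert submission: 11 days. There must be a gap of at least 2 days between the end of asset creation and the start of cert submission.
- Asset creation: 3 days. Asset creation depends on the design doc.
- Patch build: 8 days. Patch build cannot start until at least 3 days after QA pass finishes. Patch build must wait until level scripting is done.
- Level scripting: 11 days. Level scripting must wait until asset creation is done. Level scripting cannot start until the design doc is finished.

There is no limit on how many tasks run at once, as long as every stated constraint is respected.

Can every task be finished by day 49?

Nothing blocks the design doc, so it runs from day 0 to day 8.
After the design doc (finishes day 8), asset creation can start at day 8 and finishes at day 11.
Cert submission waits on asset creation (finishes day 11, plus 2-day gap → day 13), so it starts at day 13 and finishes at 13 + 11 = day 24.
For level scripting: asset creation (finishes day 11); the design doc (finishes day 8). Taking the maximum gives a start of day 11, and it finishes at 11 + 11 = day 22.
Internal playtest needs all of level scripting (finishes day 22, plus 2-day gap → day 24); asset creation (finishes day 11, plus 2-day gap → day 13). That puts its earliest start at day 24; it finishes at 24 + 6 = day 30.
QA pass cannot begin until internal playtest (finishes day 30, plus 2-day gap → day 32). It runs from day 32 to 32 + 5 = day 37.
Patch build needs all of QA pass (finishes day 37, plus 3-day gap → day 40); level scripting (finishes day 22). That puts its earliest start at day 40; it finishes at 40 + 8 = day 48.
Every task is finished by day 48, which is no later than the deadline of 49, so the schedule is feasible.

Yes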